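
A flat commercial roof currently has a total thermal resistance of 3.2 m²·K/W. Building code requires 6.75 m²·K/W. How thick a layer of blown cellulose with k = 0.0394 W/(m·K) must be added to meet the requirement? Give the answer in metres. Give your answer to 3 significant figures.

ΔR = 6.75 − 3.2 = 3.55 m²·K/W
L = ΔR × k = 3.55 × 0.0394 = 0.1399 m

0.140 m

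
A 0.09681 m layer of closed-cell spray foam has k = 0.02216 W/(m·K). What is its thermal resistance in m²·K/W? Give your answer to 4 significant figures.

R = L/k = 0.09681/0.02216 = 4.3687 m²·K/W

4.369 m²·K/W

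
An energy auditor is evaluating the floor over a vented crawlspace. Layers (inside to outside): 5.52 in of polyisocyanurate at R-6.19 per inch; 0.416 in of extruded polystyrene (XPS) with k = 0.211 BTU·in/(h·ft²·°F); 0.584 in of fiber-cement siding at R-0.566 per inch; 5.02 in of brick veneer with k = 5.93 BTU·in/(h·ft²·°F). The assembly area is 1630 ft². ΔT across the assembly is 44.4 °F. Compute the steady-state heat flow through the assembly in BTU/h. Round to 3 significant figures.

1940 BTU/h

5.52 × 6.19 = 34.17
0.416/0.211 = 1.972
0.584 × 0.566 = 0.3305
5.02/5.93 = 0.8465
R_total = 34.17 + 1.972 + 0.3305 + 0.8465 = 37.32 ft²·°F·h/BTU
Q = A·ΔT/R = 1630 × 44.4 / 37.32 = 1939 BTU/h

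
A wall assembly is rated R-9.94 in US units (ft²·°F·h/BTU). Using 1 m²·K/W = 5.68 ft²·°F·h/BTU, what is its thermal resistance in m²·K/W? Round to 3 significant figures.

R_SI = 9.94/5.68 = 1.75

1.75 m²·K/W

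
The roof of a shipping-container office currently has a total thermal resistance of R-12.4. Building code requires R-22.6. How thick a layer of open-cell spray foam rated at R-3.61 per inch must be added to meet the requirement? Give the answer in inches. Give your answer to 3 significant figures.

ΔR = 22.6 − 12.4 = 10.2 ft²·°F·h/BTU
L = ΔR / (R/in) = 10.2/3.61 = 2.825 in

2.83 in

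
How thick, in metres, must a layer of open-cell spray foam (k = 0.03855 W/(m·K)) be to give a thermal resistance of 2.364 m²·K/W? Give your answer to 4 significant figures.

0.09113 m

L = R·k = 2.364 × 0.03855 = 0.091132 m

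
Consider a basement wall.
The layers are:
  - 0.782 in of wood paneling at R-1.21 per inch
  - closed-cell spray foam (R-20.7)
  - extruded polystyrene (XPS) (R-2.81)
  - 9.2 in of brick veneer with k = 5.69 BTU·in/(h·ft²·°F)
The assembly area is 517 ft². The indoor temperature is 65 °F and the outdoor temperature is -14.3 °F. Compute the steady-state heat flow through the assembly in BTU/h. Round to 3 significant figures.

0.782 × 1.21 = 0.9462
9.2/5.69 = 1.617
R_total = 0.9462 + 20.7 + 2.81 + 1.617 = 26.07 ft²·°F·h/BTU
Q = A·ΔT/R = 517 × (65 − (-14.3)) / 26.07 = 1572 BTU/h

1570 BTU/h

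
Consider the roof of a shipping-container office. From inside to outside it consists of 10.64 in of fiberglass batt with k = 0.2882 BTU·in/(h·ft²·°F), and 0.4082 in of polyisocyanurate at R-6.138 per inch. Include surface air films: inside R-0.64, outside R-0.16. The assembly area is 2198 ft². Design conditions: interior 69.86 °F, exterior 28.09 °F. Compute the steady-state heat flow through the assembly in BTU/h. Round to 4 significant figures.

2282 BTU/h

10.64/0.2882 = 36.919
0.4082 × 6.138 = 2.5055
R_total = 0.64 + 36.919 + 2.5055 + 0.16 = 40.224 ft²·°F·h/BTU
Q = A·ΔT/R = 2198 × (69.86 − 28.09) / 40.224 = 2282.5 BTU/h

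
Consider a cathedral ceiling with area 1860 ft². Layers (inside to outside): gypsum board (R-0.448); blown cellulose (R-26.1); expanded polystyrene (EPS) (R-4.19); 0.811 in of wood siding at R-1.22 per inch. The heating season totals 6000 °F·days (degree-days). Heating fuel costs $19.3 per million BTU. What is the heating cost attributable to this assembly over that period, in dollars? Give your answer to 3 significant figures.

0.811 × 1.22 = 0.9894
R_total = 0.448 + 26.1 + 4.19 + 0.9894 = 31.73 ft²·°F·h/BTU
E = A × HDD × 24 / R = 1860 × 6000 × 24 / 31.73 = 8442000 BTU
Cost = 8442000/10⁶ × 19.3 = $162.9

163 dollars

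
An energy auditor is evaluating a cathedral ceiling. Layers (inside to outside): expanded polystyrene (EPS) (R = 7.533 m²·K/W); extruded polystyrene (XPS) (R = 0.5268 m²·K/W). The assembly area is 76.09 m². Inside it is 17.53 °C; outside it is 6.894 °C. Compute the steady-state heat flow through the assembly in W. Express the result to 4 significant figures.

100.4 W

R_total = 7.533 + 0.5268 = 8.0598 m²·K/W
Q = A·ΔT/R = 76.09 × (17.53 − 6.894) / 8.0598 = 100.41 W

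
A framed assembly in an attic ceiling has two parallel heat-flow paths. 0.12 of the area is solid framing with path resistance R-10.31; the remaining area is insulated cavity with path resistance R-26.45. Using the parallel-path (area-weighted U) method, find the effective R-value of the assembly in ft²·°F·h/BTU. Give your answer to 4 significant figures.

U_eff = 0.88/26.45 + 0.12/10.31 = 0.03327 + 0.011639 = 0.04491
R_eff = 1/U_eff = 22.267 ft²·°F·h/BTU

22.27 ft²·°F·h/BTU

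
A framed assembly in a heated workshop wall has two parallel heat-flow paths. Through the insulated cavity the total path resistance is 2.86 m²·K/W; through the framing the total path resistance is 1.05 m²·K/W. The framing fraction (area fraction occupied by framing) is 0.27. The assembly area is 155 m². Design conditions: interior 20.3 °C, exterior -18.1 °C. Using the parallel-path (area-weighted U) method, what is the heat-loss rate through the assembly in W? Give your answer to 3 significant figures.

U_eff = 0.73/2.86 + 0.27/1.05 = 0.2552 + 0.2571 = 0.5124
R_eff = 1/U_eff = 1.952 m²·K/W
Q = 155 × (20.3 − (-18.1)) / 1.952 = 3050 W

3050 W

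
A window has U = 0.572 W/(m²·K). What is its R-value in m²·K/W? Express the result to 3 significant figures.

R = 1/U = 1/0.572 = 1.748

1.75 m²·K/W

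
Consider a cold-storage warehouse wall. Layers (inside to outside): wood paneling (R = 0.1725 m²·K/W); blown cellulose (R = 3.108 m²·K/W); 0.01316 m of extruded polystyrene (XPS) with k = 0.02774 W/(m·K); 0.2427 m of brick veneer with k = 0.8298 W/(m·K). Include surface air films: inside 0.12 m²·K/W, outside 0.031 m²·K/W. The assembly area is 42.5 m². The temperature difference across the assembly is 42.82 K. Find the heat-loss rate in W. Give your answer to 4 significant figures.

0.01316/0.02774 = 0.47441
0.2427/0.8298 = 0.29248
R_total = 0.12 + 0.1725 + 3.108 + 0.47441 + 0.29248 + 0.031 = 4.1984 m²·K/W
Q = A·ΔT/R = 42.5 × 42.82 / 4.1984 = 433.46 W

433.5 W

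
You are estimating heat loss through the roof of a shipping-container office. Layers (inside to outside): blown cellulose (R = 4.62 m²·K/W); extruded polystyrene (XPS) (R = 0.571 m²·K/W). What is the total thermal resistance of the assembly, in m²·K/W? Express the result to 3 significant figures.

5.19 m²·K/W

R_total = 4.62 + 0.571 = 5.191 m²·K/W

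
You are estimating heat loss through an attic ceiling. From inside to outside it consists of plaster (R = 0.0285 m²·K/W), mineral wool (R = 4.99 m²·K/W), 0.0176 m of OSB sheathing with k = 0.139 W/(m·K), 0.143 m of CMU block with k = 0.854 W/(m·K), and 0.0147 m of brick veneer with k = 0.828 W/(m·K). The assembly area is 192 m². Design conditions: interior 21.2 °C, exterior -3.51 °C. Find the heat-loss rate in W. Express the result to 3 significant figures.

0.0176/0.139 = 0.1266
0.143/0.854 = 0.1674
0.0147/0.828 = 0.01775
R_total = 0.0285 + 4.99 + 0.1266 + 0.1674 + 0.01775 = 5.33 m²·K/W
Q = A·ΔT/R = 192 × (21.2 − (-3.51)) / 5.33 = 890.1 W

890 W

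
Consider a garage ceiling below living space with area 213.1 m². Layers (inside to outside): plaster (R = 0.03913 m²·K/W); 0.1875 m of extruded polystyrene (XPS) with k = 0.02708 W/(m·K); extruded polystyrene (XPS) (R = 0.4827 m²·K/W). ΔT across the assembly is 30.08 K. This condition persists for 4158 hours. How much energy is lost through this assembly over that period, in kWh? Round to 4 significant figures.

3580 kWh

0.1875/0.02708 = 6.9239
R_total = 0.03913 + 6.9239 + 0.4827 = 7.4458 m²·K/W
Q = 213.1 × 30.08 / 7.4458 = 860.9 W
E = 860.9 W × 4158 h / 1000 = 3579.6 kWh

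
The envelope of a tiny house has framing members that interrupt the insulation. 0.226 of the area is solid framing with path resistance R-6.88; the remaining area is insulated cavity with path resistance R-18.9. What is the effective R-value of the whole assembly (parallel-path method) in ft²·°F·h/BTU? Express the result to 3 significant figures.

U_eff = 0.774/18.9 + 0.226/6.88 = 0.04095 + 0.03285 = 0.0738
R_eff = 1/U_eff = 13.55 ft²·°F·h/BTU

13.5 ft²·°F·h/BTU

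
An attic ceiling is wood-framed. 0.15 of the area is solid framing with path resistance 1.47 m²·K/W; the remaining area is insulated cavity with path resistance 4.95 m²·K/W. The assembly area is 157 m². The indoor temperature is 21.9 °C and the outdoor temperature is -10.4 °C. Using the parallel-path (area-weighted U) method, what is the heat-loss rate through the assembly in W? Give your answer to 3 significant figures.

U_eff = 0.85/4.95 + 0.15/1.47 = 0.1717 + 0.102 = 0.2738
R_eff = 1/U_eff = 3.653 m²·K/W
Q = 157 × (21.9 − (-10.4)) / 3.653 = 1388 W

1390 W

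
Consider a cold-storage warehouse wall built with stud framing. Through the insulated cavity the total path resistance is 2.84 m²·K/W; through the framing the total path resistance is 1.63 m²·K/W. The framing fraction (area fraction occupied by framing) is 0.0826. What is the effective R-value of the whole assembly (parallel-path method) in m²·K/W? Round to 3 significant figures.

2.68 m²·K/W

U_eff = 0.9174/2.84 + 0.0826/1.63 = 0.323 + 0.05067 = 0.3737
R_eff = 1/U_eff = 2.676 m²·K/W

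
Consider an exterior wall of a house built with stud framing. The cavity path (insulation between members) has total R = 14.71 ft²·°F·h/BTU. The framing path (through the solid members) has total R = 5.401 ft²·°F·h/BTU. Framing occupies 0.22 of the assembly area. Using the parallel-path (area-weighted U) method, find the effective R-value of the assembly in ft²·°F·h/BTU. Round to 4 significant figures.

U_eff = 0.78/14.71 + 0.22/5.401 = 0.053025 + 0.040733 = 0.093758
R_eff = 1/U_eff = 10.666 ft²·°F·h/BTU

10.67 ft²·°F·h/BTU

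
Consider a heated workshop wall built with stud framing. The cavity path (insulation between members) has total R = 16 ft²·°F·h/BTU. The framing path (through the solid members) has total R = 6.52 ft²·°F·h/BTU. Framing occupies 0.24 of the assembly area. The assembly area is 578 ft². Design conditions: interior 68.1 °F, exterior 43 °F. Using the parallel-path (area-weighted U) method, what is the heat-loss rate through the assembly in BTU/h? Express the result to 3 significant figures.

U_eff = 0.76/16 + 0.24/6.52 = 0.0475 + 0.03681 = 0.08431
R_eff = 1/U_eff = 11.86 ft²·°F·h/BTU
Q = 578 × (68.1 − 43) / 11.86 = 1223 BTU/h

1220 BTU/h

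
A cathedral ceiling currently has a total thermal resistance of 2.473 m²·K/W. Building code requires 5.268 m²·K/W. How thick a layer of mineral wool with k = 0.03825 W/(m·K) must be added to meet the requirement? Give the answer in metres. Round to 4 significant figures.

ΔR = 5.268 − 2.473 = 2.795 m²·K/W
L = ΔR × k = 2.795 × 0.03825 = 0.10691 m

0.1069 m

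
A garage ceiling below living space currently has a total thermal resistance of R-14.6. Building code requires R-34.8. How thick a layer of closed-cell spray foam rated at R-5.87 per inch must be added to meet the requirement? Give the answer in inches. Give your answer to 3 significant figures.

3.44 in

ΔR = 34.8 − 14.6 = 20.2 ft²·°F·h/BTU
L = ΔR / (R/in) = 20.2/5.87 = 3.441 in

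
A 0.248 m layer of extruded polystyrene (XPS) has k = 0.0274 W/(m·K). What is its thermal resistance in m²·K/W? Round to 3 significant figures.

R = L/k = 0.248/0.0274 = 9.051 m²·K/W

9.05 m²·K/W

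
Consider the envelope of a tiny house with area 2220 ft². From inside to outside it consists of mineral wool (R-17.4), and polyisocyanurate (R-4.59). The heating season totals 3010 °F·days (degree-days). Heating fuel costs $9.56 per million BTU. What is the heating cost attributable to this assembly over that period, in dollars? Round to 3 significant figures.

R_total = 17.4 + 4.59 = 21.99 ft²·°F·h/BTU
E = A × HDD × 24 / R = 2220 × 3010 × 24 / 21.99 = 7293000 BTU
Cost = 7293000/10⁶ × 9.56 = $69.72

69.7 dollars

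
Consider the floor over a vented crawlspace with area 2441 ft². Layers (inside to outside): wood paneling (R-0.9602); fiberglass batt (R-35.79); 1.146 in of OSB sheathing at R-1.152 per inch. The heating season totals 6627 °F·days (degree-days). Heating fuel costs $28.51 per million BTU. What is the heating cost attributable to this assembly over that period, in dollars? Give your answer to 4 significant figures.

290.7 dollars

1.146 × 1.152 = 1.3202
R_total = 0.9602 + 35.79 + 1.3202 = 38.07 ft²·°F·h/BTU
E = A × HDD × 24 / R = 2441 × 6627 × 24 / 38.07 = 10198000 BTU
Cost = 10198000/10⁶ × 28.51 = $290.74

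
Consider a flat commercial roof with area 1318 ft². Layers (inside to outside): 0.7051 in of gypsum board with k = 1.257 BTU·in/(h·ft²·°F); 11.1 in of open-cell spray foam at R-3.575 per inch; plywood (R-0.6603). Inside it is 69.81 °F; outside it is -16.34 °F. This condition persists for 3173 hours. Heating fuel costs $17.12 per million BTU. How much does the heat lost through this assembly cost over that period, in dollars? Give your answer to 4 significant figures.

0.7051/1.257 = 0.56094
11.1 × 3.575 = 39.682
R_total = 0.56094 + 39.682 + 0.6603 = 40.904 ft²·°F·h/BTU
Q = 1318 × (69.81 − (-16.34)) / 40.904 = 2775.9 BTU/h
E = 2775.9 × 3173 = 8808000 BTU
Cost = 8808000/10⁶ × 17.12 = $150.79

150.8 dollars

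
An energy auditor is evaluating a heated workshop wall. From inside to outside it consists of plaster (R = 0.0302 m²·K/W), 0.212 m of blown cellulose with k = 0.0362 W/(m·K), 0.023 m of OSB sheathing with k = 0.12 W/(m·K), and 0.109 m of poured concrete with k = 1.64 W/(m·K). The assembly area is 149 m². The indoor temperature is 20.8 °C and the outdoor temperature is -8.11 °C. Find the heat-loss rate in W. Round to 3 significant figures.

0.212/0.0362 = 5.856
0.023/0.12 = 0.1917
0.109/1.64 = 0.06646
R_total = 0.0302 + 5.856 + 0.1917 + 0.06646 = 6.145 m²·K/W
Q = A·ΔT/R = 149 × (20.8 − (-8.11)) / 6.145 = 701 W

701 W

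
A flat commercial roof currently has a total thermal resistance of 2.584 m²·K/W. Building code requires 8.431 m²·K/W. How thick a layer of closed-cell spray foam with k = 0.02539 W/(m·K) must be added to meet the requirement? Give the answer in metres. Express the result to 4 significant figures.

0.1485 m

ΔR = 8.431 − 2.584 = 5.847 m²·K/W
L = ΔR × k = 5.847 × 0.02539 = 0.14846 m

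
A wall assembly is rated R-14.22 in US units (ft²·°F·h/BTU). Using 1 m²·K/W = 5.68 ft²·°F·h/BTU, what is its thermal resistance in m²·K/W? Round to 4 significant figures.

2.504 m²·K/W

R_SI = 14.22/5.68 = 2.5035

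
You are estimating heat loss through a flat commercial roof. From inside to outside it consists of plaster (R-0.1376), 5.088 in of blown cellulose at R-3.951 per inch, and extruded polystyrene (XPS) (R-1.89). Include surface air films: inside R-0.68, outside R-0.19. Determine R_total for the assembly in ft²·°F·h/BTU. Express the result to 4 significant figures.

5.088 × 3.951 = 20.103
R_total = 0.68 + 0.1376 + 20.103 + 1.89 + 0.19 = 23 ft²·°F·h/BTU

23.00 ft²·°F·h/BTU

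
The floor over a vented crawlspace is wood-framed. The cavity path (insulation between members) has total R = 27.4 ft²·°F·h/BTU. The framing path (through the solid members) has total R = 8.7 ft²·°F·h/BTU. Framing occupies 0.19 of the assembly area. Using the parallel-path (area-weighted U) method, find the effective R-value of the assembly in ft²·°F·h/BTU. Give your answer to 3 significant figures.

U_eff = 0.81/27.4 + 0.19/8.7 = 0.02956 + 0.02184 = 0.0514
R_eff = 1/U_eff = 19.45 ft²·°F·h/BTU

19.5 ft²·°F·h/BTU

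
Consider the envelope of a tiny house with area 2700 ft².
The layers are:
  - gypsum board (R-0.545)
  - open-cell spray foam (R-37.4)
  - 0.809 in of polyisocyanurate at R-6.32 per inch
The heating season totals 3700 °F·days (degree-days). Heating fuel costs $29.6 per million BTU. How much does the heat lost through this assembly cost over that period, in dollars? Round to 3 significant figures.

165 dollars

0.809 × 6.32 = 5.113
R_total = 0.545 + 37.4 + 5.113 = 43.06 ft²·°F·h/BTU
E = A × HDD × 24 / R = 2700 × 3700 × 24 / 43.06 = 5568000 BTU
Cost = 5568000/10⁶ × 29.6 = $164.8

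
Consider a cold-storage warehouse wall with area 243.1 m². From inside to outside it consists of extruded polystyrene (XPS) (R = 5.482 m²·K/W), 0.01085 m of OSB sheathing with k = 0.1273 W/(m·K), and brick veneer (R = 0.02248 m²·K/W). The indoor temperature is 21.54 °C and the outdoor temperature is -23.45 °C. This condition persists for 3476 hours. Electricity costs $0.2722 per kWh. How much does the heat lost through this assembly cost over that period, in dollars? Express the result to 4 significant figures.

0.01085/0.1273 = 0.085232
R_total = 5.482 + 0.085232 + 0.02248 = 5.5897 m²·K/W
Q = 243.1 × (21.54 − (-23.45)) / 5.5897 = 1956.6 W
E = 1956.6 W × 3476 h / 1000 = 6801.3 kWh
Cost = 6801.3 × 0.2722 = $1851.3

1851 dollars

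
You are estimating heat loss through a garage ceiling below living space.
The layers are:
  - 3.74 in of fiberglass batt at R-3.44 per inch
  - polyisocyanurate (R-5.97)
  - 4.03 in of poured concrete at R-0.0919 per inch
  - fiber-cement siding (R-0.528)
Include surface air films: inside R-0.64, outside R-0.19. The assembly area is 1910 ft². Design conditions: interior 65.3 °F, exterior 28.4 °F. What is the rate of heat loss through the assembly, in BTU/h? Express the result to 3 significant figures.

3.74 × 3.44 = 12.87
4.03 × 0.0919 = 0.3704
R_total = 0.64 + 12.87 + 5.97 + 0.3704 + 0.528 + 0.19 = 20.56 ft²·°F·h/BTU
Q = A·ΔT/R = 1910 × (65.3 − 28.4) / 20.56 = 3427 BTU/h

3430 BTU/h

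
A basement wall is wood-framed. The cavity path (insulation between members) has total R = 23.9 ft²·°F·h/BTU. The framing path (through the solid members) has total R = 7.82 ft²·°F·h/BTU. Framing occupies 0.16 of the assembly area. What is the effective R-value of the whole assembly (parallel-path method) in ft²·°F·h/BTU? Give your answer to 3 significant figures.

18.0 ft²·°F·h/BTU

U_eff = 0.84/23.9 + 0.16/7.82 = 0.03515 + 0.02046 = 0.05561
R_eff = 1/U_eff = 17.98 ft²·°F·h/BTU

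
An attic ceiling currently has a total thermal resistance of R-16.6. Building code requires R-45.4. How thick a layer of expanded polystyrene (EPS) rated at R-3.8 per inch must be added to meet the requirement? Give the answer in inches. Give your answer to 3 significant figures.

ΔR = 45.4 − 16.6 = 28.8 ft²·°F·h/BTU
L = ΔR / (R/in) = 28.8/3.8 = 7.579 in

7.58 in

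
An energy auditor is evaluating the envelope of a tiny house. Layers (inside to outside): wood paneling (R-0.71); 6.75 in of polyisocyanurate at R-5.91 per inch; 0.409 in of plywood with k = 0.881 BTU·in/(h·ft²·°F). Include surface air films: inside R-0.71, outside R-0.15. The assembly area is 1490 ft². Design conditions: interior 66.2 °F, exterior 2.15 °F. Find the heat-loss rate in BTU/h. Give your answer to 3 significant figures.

6.75 × 5.91 = 39.89
0.409/0.881 = 0.4642
R_total = 0.71 + 0.71 + 39.89 + 0.4642 + 0.15 = 41.93 ft²·°F·h/BTU
Q = A·ΔT/R = 1490 × (66.2 − 2.15) / 41.93 = 2276 BTU/h

2280 BTU/h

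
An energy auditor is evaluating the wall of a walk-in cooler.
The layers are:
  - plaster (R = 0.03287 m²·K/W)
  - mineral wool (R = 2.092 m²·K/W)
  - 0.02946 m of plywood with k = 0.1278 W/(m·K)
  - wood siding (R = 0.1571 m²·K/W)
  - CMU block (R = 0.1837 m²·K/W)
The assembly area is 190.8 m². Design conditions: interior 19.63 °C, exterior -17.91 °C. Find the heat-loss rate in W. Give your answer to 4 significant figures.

0.02946/0.1278 = 0.23052
R_total = 0.03287 + 2.092 + 0.23052 + 0.1571 + 0.1837 = 2.6962 m²·K/W
Q = A·ΔT/R = 190.8 × (19.63 − (-17.91)) / 2.6962 = 2656.6 W

2657 W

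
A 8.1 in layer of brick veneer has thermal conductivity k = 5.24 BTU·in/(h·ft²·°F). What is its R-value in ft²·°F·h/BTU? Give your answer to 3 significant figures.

1.55 ft²·°F·h/BTU

R = L/k = 8.1/5.24 = 1.546 ft²·°F·h/BTU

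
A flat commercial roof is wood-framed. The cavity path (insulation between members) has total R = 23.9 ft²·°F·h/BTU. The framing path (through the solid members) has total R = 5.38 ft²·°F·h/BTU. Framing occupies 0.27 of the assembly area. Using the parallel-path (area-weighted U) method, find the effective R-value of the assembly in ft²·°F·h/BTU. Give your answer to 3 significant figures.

U_eff = 0.73/23.9 + 0.27/5.38 = 0.03054 + 0.05019 = 0.08073
R_eff = 1/U_eff = 12.39 ft²·°F·h/BTU

12.4 ft²·°F·h/BTU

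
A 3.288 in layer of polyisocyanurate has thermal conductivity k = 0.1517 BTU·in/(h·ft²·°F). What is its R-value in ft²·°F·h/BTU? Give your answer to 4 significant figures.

21.67 ft²·°F·h/BTU

R = L/k = 3.288/0.1517 = 21.674 ft²·°F·h/BTU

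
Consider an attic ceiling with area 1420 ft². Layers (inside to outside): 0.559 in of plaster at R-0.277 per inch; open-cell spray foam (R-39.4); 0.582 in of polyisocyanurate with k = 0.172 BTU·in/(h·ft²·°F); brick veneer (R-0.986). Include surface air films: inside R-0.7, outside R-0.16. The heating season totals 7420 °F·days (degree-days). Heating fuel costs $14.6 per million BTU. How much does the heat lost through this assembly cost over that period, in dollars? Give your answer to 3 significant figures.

0.559 × 0.277 = 0.1548
0.582/0.172 = 3.384
R_total = 0.7 + 0.1548 + 39.4 + 3.384 + 0.986 + 0.16 = 44.78 ft²·°F·h/BTU
E = A × HDD × 24 / R = 1420 × 7420 × 24 / 44.78 = 5646000 BTU
Cost = 5646000/10⁶ × 14.6 = $82.44

82.4 dollars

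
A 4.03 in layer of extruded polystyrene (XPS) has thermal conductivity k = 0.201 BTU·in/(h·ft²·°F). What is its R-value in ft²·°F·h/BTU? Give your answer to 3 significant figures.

R = L/k = 4.03/0.201 = 20.05 ft²·°F·h/BTU

20.0 ft²·°F·h/BTU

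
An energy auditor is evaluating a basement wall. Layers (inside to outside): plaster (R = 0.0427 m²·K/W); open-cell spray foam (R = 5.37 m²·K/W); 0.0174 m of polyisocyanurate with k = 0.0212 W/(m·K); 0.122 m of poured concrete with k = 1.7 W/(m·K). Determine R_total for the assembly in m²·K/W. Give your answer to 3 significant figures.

6.31 m²·K/W

0.0174/0.0212 = 0.8208
0.122/1.7 = 0.07176
R_total = 0.0427 + 5.37 + 0.8208 + 0.07176 = 6.305 m²·K/W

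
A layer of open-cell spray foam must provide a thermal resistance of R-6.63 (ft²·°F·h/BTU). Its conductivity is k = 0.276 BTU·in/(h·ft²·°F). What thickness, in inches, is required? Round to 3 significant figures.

1.83 in

L = R × k = 6.63 × 0.276 = 1.83 in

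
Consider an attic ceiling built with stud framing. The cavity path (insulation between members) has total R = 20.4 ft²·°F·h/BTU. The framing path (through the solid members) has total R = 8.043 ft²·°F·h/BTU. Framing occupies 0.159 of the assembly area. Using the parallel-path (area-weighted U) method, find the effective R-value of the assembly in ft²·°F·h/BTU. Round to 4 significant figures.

U_eff = 0.841/20.4 + 0.159/8.043 = 0.041225 + 0.019769 = 0.060994
R_eff = 1/U_eff = 16.395 ft²·°F·h/BTU

16.39 ft²·°F·h/BTU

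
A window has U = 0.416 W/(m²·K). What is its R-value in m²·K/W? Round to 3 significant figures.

2.40 m²·K/W

R = 1/U = 1/0.416 = 2.404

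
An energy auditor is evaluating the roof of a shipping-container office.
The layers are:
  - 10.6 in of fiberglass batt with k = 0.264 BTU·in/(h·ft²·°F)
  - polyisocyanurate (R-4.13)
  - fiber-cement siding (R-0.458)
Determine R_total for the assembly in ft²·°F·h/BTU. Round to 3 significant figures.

10.6/0.264 = 40.15
R_total = 40.15 + 4.13 + 0.458 = 44.74 ft²·°F·h/BTU

44.7 ft²·°F·h/BTU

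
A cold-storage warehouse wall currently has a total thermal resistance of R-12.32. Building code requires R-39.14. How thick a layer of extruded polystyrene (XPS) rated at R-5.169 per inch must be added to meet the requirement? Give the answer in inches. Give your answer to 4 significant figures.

5.189 in

ΔR = 39.14 − 12.32 = 26.82 ft²·°F·h/BTU
L = ΔR / (R/in) = 26.82/5.169 = 5.1886 in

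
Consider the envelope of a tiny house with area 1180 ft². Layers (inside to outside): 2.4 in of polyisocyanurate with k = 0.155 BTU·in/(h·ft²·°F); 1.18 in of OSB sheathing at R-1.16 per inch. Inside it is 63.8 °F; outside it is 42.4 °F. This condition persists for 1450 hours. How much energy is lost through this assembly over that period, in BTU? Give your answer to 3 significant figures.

2.4/0.155 = 15.48
1.18 × 1.16 = 1.369
R_total = 15.48 + 1.369 = 16.85 ft²·°F·h/BTU
Q = 1180 × (63.8 − 42.4) / 16.85 = 1498 BTU/h
E = 1498 × 1450 = 2173000 BTU

2170000 BTU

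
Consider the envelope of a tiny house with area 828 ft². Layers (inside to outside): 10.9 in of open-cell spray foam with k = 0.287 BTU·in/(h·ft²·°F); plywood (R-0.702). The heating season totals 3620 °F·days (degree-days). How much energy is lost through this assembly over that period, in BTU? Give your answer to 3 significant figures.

10.9/0.287 = 37.98
R_total = 37.98 + 0.702 = 38.68 ft²·°F·h/BTU
E = A × HDD × 24 / R = 828 × 3620 × 24 / 38.68 = 1860000 BTU

1860000 BTU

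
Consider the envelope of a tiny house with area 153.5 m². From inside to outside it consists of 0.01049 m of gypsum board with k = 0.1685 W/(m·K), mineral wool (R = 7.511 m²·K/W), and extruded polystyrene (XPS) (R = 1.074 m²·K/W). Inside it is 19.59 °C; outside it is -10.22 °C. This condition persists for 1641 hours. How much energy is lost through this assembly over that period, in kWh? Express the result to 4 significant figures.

868.4 kWh

0.01049/0.1685 = 0.062255
R_total = 0.062255 + 7.511 + 1.074 = 8.6473 m²·K/W
Q = 153.5 × (19.59 − (-10.22)) / 8.6473 = 529.17 W
E = 529.17 W × 1641 h / 1000 = 868.36 kWh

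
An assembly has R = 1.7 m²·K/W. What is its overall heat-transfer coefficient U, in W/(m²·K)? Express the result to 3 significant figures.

0.588 W/(m²·K)

U = 1/R = 1/1.7 = 0.5882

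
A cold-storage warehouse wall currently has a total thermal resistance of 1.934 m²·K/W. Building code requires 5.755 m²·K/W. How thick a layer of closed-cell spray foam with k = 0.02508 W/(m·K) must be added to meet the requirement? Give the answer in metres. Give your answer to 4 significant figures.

ΔR = 5.755 − 1.934 = 3.821 m²·K/W
L = ΔR × k = 3.821 × 0.02508 = 0.095831 m

0.09583 m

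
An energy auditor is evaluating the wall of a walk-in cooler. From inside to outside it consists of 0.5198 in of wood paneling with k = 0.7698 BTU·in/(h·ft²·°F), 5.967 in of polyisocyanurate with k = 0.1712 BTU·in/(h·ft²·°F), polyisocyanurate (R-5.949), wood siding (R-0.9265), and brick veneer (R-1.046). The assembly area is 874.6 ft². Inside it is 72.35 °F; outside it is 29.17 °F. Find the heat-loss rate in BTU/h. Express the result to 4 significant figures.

869.2 BTU/h

0.5198/0.7698 = 0.67524
5.967/0.1712 = 34.854
R_total = 0.67524 + 34.854 + 5.949 + 0.9265 + 1.046 = 43.451 ft²·°F·h/BTU
Q = A·ΔT/R = 874.6 × (72.35 − 29.17) / 43.451 = 869.15 BTU/h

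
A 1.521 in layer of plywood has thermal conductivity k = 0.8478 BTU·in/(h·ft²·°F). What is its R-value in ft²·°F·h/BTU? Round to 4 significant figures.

R = L/k = 1.521/0.8478 = 1.7941 ft²·°F·h/BTU

1.794 ft²·°F·h/BTU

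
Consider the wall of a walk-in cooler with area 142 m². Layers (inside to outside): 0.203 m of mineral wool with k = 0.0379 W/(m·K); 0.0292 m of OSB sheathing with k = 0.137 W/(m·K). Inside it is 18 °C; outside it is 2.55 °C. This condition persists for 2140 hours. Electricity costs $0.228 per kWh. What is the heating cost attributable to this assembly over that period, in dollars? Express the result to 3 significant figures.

192 dollars

0.203/0.0379 = 5.356
0.0292/0.137 = 0.2131
R_total = 5.356 + 0.2131 = 5.569 m²·K/W
Q = 142 × (18 − 2.55) / 5.569 = 393.9 W
E = 393.9 W × 2140 h / 1000 = 843 kWh
Cost = 843 × 0.228 = $192.2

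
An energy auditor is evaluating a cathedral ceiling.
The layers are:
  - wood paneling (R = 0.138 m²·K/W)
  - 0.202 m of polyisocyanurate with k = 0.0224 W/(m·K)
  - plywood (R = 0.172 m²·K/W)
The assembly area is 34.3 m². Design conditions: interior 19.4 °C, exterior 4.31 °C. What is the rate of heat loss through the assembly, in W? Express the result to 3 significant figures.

55.5 W

0.202/0.0224 = 9.018
R_total = 0.138 + 9.018 + 0.172 = 9.328 m²·K/W
Q = A·ΔT/R = 34.3 × (19.4 − 4.31) / 9.328 = 55.49 W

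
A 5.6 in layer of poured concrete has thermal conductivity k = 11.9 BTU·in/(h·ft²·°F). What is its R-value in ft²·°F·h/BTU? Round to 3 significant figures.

0.471 ft²·°F·h/BTU

R = L/k = 5.6/11.9 = 0.4706 ft²·°F·h/BTU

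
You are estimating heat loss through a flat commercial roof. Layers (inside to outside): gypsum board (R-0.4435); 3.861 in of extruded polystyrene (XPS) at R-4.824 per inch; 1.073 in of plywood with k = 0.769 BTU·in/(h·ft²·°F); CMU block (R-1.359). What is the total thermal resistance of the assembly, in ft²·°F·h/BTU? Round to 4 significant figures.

3.861 × 4.824 = 18.625
1.073/0.769 = 1.3953
R_total = 0.4435 + 18.625 + 1.3953 + 1.359 = 21.823 ft²·°F·h/BTU

21.82 ft²·°F·h/BTU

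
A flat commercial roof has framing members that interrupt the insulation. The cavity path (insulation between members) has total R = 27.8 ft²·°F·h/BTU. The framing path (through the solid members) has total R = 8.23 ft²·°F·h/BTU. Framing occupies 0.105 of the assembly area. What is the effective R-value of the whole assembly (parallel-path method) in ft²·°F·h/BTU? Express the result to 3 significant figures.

U_eff = 0.895/27.8 + 0.105/8.23 = 0.03219 + 0.01276 = 0.04495
R_eff = 1/U_eff = 22.25 ft²·°F·h/BTU

22.2 ft²·°F·h/BTU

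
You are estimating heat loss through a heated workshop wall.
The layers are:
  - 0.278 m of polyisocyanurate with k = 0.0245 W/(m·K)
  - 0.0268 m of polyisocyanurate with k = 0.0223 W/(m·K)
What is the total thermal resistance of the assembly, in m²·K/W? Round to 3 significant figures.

0.278/0.0245 = 11.35
0.0268/0.0223 = 1.202
R_total = 11.35 + 1.202 = 12.55 m²·K/W

12.5 m²·K/W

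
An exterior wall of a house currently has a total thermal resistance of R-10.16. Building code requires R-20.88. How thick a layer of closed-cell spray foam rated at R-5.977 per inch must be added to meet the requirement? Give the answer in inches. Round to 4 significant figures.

ΔR = 20.88 − 10.16 = 10.72 ft²·°F·h/BTU
L = ΔR / (R/in) = 10.72/5.977 = 1.7935 in

1.794 in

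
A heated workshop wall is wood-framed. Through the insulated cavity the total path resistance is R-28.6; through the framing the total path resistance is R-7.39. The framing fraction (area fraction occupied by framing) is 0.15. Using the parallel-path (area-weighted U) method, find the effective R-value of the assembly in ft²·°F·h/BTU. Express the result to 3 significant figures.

U_eff = 0.85/28.6 + 0.15/7.39 = 0.02972 + 0.0203 = 0.05002
R_eff = 1/U_eff = 19.99 ft²·°F·h/BTU

20.0 ft²·°F·h/BTU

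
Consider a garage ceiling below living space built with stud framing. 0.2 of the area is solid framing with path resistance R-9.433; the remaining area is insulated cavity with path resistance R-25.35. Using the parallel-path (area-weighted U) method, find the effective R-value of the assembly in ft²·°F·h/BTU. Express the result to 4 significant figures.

18.95 ft²·°F·h/BTU

U_eff = 0.8/25.35 + 0.2/9.433 = 0.031558 + 0.021202 = 0.05276
R_eff = 1/U_eff = 18.954 ft²·°F·h/BTU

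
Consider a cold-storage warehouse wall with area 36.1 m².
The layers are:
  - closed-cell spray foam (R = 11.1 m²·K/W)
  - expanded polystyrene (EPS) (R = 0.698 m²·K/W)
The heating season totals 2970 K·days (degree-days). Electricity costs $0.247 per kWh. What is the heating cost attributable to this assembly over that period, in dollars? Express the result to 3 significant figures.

53.9 dollars

R_total = 11.1 + 0.698 = 11.8 m²·K/W
E = A × HDD × 24 / R / 1000 = 36.1 × 2970 × 24 / 11.8 / 1000 = 218.1 kWh
Cost = 218.1 × 0.247 = $53.87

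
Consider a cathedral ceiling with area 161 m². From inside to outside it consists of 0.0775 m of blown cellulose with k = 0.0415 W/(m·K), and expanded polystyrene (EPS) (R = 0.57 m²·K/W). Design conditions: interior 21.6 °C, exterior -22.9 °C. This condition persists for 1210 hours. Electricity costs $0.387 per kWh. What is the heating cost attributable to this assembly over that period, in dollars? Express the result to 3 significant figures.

1380 dollars

0.0775/0.0415 = 1.867
R_total = 1.867 + 0.57 = 2.437 m²·K/W
Q = 161 × (21.6 − (-22.9)) / 2.437 = 2939 W
E = 2939 W × 1210 h / 1000 = 3557 kWh
Cost = 3557 × 0.387 = $1376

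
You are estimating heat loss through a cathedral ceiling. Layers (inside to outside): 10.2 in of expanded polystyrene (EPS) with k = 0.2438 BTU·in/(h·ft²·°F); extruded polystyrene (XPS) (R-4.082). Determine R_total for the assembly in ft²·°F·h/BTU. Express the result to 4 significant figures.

45.92 ft²·°F·h/BTU

10.2/0.2438 = 41.838
R_total = 41.838 + 4.082 = 45.92 ft²·°F·h/BTU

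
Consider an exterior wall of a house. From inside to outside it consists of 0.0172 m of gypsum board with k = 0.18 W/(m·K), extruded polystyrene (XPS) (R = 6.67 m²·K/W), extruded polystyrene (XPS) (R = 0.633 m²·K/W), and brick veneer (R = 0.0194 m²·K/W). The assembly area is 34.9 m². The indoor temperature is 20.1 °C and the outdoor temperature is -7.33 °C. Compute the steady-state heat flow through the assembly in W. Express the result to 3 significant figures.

0.0172/0.18 = 0.09556
R_total = 0.09556 + 6.67 + 0.633 + 0.0194 = 7.418 m²·K/W
Q = A·ΔT/R = 34.9 × (20.1 − (-7.33)) / 7.418 = 129.1 W

129 W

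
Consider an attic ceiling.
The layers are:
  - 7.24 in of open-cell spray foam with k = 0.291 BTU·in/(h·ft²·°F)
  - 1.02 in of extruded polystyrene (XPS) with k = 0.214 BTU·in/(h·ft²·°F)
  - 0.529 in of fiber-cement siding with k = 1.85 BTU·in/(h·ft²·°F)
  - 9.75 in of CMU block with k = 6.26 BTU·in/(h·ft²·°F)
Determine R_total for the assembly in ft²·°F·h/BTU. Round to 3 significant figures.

7.24/0.291 = 24.88
1.02/0.214 = 4.766
0.529/1.85 = 0.2859
9.75/6.26 = 1.558
R_total = 24.88 + 4.766 + 0.2859 + 1.558 = 31.49 ft²·°F·h/BTU

31.5 ft²·°F·h/BTU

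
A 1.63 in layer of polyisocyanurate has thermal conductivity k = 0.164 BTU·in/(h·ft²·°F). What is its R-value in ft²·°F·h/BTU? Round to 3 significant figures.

9.94 ft²·°F·h/BTU

R = L/k = 1.63/0.164 = 9.939 ft²·°F·h/BTU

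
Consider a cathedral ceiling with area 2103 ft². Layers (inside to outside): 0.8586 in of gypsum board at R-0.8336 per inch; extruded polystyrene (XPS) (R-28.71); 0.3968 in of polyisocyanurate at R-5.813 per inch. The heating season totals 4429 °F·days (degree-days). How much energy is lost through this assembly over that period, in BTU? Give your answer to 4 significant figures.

0.8586 × 0.8336 = 0.71573
0.3968 × 5.813 = 2.3066
R_total = 0.71573 + 28.71 + 2.3066 = 31.732 ft²·°F·h/BTU
E = A × HDD × 24 / R = 2103 × 4429 × 24 / 31.732 = 7044600 BTU

7045000 BTU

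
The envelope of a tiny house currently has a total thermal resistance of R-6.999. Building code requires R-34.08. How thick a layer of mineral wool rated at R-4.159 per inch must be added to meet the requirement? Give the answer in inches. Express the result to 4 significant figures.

6.511 in

ΔR = 34.08 − 6.999 = 27.081 ft²·°F·h/BTU
L = ΔR / (R/in) = 27.081/4.159 = 6.5114 in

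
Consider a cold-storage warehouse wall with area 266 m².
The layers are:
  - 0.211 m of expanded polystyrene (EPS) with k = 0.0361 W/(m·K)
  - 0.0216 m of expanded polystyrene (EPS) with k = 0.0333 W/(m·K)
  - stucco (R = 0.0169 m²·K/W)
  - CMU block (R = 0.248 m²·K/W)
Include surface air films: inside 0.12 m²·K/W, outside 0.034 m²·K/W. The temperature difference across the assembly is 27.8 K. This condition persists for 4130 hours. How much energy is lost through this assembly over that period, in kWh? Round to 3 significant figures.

0.211/0.0361 = 5.845
0.0216/0.0333 = 0.6486
R_total = 0.12 + 5.845 + 0.6486 + 0.0169 + 0.248 + 0.034 = 6.912 m²·K/W
Q = 266 × 27.8 / 6.912 = 1070 W
E = 1070 W × 4130 h / 1000 = 4418 kWh

4420 kWh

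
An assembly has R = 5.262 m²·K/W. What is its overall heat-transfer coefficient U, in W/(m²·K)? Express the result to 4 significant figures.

U = 1/R = 1/5.262 = 0.19004

0.1900 W/(m²·K)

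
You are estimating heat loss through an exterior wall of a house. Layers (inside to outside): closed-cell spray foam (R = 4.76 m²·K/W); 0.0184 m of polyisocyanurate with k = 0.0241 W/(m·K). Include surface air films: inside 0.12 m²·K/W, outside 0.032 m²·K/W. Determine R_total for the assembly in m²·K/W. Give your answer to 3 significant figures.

0.0184/0.0241 = 0.7635
R_total = 0.12 + 4.76 + 0.7635 + 0.032 = 5.675 m²·K/W

5.68 m²·K/W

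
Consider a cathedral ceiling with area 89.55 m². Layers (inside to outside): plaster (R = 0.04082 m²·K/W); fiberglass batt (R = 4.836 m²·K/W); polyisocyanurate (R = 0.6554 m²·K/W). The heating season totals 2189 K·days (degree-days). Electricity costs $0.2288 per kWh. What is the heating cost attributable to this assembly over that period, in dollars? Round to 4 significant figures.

194.6 dollars

R_total = 0.04082 + 4.836 + 0.6554 = 5.5322 m²·K/W
E = A × HDD × 24 / R / 1000 = 89.55 × 2189 × 24 / 5.5322 / 1000 = 850.4 kWh
Cost = 850.4 × 0.2288 = $194.57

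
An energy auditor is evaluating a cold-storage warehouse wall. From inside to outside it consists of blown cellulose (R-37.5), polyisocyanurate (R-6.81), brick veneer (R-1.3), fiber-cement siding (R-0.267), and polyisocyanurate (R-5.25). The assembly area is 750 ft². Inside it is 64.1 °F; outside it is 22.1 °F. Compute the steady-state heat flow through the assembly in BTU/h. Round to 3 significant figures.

R_total = 37.5 + 6.81 + 1.3 + 0.267 + 5.25 = 51.13 ft²·°F·h/BTU
Q = A·ΔT/R = 750 × (64.1 − 22.1) / 51.13 = 616.1 BTU/h

616 BTU/h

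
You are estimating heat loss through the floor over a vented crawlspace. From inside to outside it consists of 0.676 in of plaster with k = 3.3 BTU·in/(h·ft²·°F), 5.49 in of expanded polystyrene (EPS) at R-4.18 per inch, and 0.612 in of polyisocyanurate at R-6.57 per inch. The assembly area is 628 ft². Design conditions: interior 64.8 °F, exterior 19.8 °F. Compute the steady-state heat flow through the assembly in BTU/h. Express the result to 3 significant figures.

1040 BTU/h

0.676/3.3 = 0.2048
5.49 × 4.18 = 22.95
0.612 × 6.57 = 4.021
R_total = 0.2048 + 22.95 + 4.021 = 27.17 ft²·°F·h/BTU
Q = A·ΔT/R = 628 × (64.8 − 19.8) / 27.17 = 1040 BTU/h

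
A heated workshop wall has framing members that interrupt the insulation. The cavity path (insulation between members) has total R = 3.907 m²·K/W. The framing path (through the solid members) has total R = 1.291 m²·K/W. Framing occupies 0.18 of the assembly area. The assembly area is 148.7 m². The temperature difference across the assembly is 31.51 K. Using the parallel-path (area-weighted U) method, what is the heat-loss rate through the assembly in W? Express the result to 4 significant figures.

1637 W

U_eff = 0.82/3.907 + 0.18/1.291 = 0.20988 + 0.13943 = 0.34931
R_eff = 1/U_eff = 2.8628 m²·K/W
Q = 148.7 × 31.51 / 2.8628 = 1636.7 W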